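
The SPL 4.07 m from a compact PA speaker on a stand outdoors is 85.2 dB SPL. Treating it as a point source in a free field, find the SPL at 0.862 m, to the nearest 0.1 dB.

Inverse-square spreading gives ΔL = −20·log₁₀(d₂/d₁).
ΔL = −20·log₁₀(0.862/4.07) = 13.48 dB, so L₂ = 85.2 + (13.48) = 98.7 dB SPL.

98.7 dB SPL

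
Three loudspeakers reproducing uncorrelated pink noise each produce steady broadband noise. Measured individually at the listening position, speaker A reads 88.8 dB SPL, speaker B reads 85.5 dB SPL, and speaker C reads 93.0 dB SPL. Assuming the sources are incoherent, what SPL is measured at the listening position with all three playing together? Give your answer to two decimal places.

94.93 dB SPL

Incoherent sources sum as intensities:
L_total = 10·log₁₀(10^(88.8/10) + 10^(85.5/10) + 10^(93.0/10)) = 10·log₁₀(3109000000) = 94.93 dB SPL.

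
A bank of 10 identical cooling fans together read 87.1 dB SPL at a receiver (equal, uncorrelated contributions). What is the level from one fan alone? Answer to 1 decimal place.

10 equal incoherent sources add 10·log₁₀(10) = 10.00 dB over one source.
L_one = 87.1 − 10.00 = 77.1 dB SPL.

77.1 dB SPL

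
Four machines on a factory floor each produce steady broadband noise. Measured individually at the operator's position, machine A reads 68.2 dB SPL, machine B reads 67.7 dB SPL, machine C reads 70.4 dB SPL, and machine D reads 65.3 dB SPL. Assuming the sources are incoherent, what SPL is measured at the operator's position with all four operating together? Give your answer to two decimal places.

Uncorrelated sources add in intensity (power), not in dB.
L_total = 10·log₁₀(10^(68.2/10) + 10^(67.7/10) + 10^(70.4/10) + 10^(65.3/10)) = 10·log₁₀(26850000) = 74.29 dB SPL.

74.29 dB SPL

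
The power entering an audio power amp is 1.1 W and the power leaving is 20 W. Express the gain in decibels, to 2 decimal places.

For a power ratio, dB = 10·log₁₀(P₂/P₁).
10·log₁₀(20/1.1) = 10·log₁₀(18.18) = 12.60 dB.

12.60 dB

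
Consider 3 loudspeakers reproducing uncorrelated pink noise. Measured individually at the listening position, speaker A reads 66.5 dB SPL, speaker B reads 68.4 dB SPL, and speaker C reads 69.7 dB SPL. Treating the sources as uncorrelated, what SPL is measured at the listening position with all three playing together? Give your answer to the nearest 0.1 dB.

Add the sources as powers (linear), then convert back to dB:
L_total = 10·log₁₀(10^(66.5/10) + 10^(68.4/10) + 10^(69.7/10)) = 10·log₁₀(20720000) = 73.2 dB SPL.

73.2 dB SPL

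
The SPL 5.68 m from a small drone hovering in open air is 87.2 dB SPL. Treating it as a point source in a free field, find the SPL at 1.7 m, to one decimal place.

For a point source in a free field, ΔL = −20·log₁₀(d₂/d₁).
ΔL = −20·log₁₀(1.7/5.68) = 10.48 dB, so L₂ = 87.2 + (10.48) = 97.7 dB SPL.

97.7 dB SPL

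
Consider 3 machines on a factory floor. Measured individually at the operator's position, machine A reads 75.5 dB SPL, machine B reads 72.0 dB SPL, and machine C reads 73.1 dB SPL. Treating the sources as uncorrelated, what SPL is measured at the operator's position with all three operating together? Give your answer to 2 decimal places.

78.56 dB SPL

Add the sources as powers (linear), then convert back to dB:
L_total = 10·log₁₀(10^(75.5/10) + 10^(72.0/10) + 10^(73.1/10)) = 10·log₁₀(71750000) = 78.56 dB SPL.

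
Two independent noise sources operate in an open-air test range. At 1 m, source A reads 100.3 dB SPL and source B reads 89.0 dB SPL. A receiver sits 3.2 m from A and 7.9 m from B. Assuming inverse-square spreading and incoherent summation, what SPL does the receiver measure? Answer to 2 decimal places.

90.25 dB SPL

At the listener: L_A = 100.3 − 20·log₁₀(3.2) = 90.197 dB; L_B = 89.0 − 20·log₁₀(7.9) = 71.047 dB.
Combined: 10·log₁₀(10^(90.197/10)+10^(71.047/10)) = 90.25 dB SPL.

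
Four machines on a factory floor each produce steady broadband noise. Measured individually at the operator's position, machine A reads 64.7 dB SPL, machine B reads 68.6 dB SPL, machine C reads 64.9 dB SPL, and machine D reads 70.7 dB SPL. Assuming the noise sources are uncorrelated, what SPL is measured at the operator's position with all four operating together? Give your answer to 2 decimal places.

73.99 dB SPL

Add the sources as powers (linear), then convert back to dB:
L_total = 10·log₁₀(10^(64.7/10) + 10^(68.6/10) + 10^(64.9/10) + 10^(70.7/10)) = 10·log₁₀(25030000) = 73.99 dB SPL.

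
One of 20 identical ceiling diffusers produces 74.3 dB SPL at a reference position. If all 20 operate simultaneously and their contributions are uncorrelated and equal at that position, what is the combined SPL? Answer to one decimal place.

20 equal incoherent sources raise the level by 10·log₁₀(20) = 13.01 dB.
L_total = 74.3 + 13.01 = 87.3 dB SPL.

87.3 dB SPL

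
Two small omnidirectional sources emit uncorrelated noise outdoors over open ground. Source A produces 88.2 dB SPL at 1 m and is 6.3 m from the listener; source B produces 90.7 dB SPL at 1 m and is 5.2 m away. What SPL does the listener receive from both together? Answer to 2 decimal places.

At the listener: L_A = 88.2 − 20·log₁₀(6.3) = 72.213 dB; L_B = 90.7 − 20·log₁₀(5.2) = 76.380 dB.
Combined: 10·log₁₀(10^(72.213/10)+10^(76.380/10)) = 77.79 dB SPL.

77.79 dB SPL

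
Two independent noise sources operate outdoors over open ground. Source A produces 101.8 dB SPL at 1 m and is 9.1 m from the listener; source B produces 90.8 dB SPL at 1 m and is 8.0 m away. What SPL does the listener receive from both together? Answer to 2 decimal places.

At the listener: L_A = 101.8 − 20·log₁₀(9.1) = 82.619 dB; L_B = 90.8 − 20·log₁₀(8.0) = 72.738 dB.
Combined: 10·log₁₀(10^(82.619/10)+10^(72.738/10)) = 83.04 dB SPL.

83.04 dB SPL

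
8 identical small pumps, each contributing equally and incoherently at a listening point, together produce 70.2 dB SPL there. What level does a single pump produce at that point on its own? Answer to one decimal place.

61.2 dB SPL

8 equal incoherent sources add 10·log₁₀(8) = 9.03 dB over one source.
L_one = 70.2 − 9.03 = 61.2 dB SPL.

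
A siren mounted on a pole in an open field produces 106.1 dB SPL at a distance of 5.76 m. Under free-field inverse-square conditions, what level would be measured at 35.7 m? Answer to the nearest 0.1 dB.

90.3 dB SPL

Inverse-square spreading gives ΔL = −20·log₁₀(d₂/d₁).
ΔL = −20·log₁₀(35.7/5.76) = -15.84 dB, so L₂ = 106.1 + (-15.84) = 90.3 dB SPL.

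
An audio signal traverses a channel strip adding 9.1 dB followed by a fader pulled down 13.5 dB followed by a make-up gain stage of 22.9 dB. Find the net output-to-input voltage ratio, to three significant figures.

Net gain = 9.1 + (−13.5) + 22.9 = 18.5 dB.
Voltage ratio = 10^(18.5/20) = 8.41.

8.41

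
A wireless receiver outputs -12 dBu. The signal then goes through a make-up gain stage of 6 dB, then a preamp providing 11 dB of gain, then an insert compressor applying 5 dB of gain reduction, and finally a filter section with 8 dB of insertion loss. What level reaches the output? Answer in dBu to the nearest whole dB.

-8 dBu

Gain stages sum in dB:
-12 + 6 + 11 − 5 − 8 = -8 dBu.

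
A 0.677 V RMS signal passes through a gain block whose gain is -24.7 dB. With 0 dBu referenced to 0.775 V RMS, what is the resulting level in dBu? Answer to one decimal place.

Input level: 20·log₁₀(0.677/0.775) = -1.17 dBu.
Output: -1.17 − 24.7 = -25.9 dBu.

-25.9 dBu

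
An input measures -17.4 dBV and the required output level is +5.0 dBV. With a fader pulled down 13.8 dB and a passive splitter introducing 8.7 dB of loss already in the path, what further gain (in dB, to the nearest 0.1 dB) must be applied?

The required make-up gain is the shortfall in the dB sum.
G = +5.0 − (-17.4) + 13.8 + 8.7 = 44.9 dB.

44.9 dB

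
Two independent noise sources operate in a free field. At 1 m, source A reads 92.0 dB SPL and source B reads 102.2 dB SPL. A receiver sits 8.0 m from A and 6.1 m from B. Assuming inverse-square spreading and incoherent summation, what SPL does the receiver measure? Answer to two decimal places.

86.73 dB SPL

At the listener: L_A = 92.0 − 20·log₁₀(8.0) = 73.938 dB; L_B = 102.2 − 20·log₁₀(6.1) = 86.493 dB.
Combined: 10·log₁₀(10^(73.938/10)+10^(86.493/10)) = 86.73 dB SPL.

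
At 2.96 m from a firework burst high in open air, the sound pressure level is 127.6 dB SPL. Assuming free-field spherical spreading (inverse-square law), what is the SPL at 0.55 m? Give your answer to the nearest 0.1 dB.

For a point source in a free field, ΔL = −20·log₁₀(d₂/d₁).
ΔL = −20·log₁₀(0.55/2.96) = 14.62 dB, so L₂ = 127.6 + (14.62) = 142.2 dB SPL.

142.2 dB SPL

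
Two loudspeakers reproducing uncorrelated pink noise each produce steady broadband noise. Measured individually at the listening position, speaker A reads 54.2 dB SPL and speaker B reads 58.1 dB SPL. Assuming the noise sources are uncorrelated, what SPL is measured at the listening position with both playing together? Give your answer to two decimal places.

Incoherent sources sum as intensities:
L_total = 10·log₁₀(10^(54.2/10) + 10^(58.1/10)) = 10·log₁₀(908700) = 59.58 dB SPL.

59.58 dB SPL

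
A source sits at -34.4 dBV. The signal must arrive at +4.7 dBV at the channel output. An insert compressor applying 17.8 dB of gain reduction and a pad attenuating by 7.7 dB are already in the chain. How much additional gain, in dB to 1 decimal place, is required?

The required make-up gain is the shortfall in the dB sum.
G = +4.7 − (-34.4) + 17.8 + 7.7 = 64.6 dB.

64.6 dB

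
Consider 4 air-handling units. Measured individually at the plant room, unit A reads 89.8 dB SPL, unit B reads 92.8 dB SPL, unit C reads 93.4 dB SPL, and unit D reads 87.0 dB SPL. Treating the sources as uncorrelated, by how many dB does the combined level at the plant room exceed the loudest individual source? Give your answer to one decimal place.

Add the sources as powers (linear), then convert back to dB:
L_total = 10·log₁₀(10^(89.8/10) + 10^(92.8/10) + 10^(93.4/10) + 10^(87.0/10)) = 97.44 dB SPL.
Excess over the loudest (93.4 dB): 97.44 − 93.4 = 4.0 dB.

4.0 dB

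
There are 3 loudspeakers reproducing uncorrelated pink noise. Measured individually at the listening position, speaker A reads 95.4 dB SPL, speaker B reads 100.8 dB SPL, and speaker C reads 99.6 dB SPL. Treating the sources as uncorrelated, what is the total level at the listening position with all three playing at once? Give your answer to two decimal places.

Add the sources as powers (linear), then convert back to dB:
L_total = 10·log₁₀(10^(95.4/10) + 10^(100.8/10) + 10^(99.6/10)) = 10·log₁₀(24610000000) = 103.91 dB SPL.

103.91 dB SPL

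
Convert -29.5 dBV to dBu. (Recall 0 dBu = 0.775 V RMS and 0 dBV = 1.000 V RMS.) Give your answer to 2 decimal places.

The offset between the scales is 20·log₁₀(0.775/1.000) = −2.214 dB.
So dBu = -29.5 + 2.214 = -27.29 dBu.

-27.29 dBu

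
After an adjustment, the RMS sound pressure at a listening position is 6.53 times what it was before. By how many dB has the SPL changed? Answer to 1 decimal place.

16.3 dB

SPL change from a pressure ratio uses the 20·log₁₀ form:
20·log₁₀(6.53) = 16.3 dB.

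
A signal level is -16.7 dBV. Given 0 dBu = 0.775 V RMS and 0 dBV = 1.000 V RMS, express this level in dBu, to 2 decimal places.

The offset between the scales is 20·log₁₀(0.775/1.000) = −2.214 dB.
So dBu = -16.7 + 2.214 = -14.49 dBu.

-14.49 dBu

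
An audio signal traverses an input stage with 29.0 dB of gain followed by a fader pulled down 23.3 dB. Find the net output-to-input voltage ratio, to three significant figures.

1.93

Net gain = 29.0 + (−23.3) = 5.7 dB.
Voltage ratio = 10^(5.7/20) = 1.93.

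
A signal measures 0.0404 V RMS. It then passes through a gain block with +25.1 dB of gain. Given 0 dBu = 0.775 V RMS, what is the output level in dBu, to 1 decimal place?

Input level: 20·log₁₀(0.0404/0.775) = -25.66 dBu.
Output: -25.66 + 25.1 = -0.6 dBu.

-0.6 dBu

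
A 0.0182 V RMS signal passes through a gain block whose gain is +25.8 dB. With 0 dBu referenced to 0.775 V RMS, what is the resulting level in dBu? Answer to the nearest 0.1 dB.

Input level: 20·log₁₀(0.0182/0.775) = -32.58 dBu.
Output: -32.58 + 25.8 = -6.8 dBu.

-6.8 dBu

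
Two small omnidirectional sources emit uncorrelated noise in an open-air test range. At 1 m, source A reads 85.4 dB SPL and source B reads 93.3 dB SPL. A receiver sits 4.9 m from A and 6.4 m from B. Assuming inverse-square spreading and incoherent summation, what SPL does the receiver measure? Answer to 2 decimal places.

At the listener: L_A = 85.4 − 20·log₁₀(4.9) = 71.596 dB; L_B = 93.3 − 20·log₁₀(6.4) = 77.176 dB.
Combined: 10·log₁₀(10^(71.596/10)+10^(77.176/10)) = 78.24 dB SPL.

78.24 dB SPL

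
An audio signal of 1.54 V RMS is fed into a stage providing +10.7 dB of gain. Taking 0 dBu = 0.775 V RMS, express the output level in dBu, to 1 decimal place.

+16.7 dBu

Input level: 20·log₁₀(1.54/0.775) = 5.96 dBu.
Output: 5.96 + 10.7 = +16.7 dBu.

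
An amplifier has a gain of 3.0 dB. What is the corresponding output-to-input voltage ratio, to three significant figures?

Voltage ratio = 10^(dB/20).
10^(3.0/20) = 10^(0.1500) = 1.41.

1.41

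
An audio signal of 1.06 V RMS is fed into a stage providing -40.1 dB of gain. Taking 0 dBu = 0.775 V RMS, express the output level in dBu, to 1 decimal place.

-37.4 dBu

Input level: 20·log₁₀(1.06/0.775) = 2.72 dBu.
Output: 2.72 − 40.1 = -37.4 dBu.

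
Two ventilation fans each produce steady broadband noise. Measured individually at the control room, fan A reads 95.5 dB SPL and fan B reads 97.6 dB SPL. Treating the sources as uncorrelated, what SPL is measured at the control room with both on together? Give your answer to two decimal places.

Incoherent sources sum as intensities:
L_total = 10·log₁₀(10^(95.5/10) + 10^(97.6/10)) = 10·log₁₀(9303000000) = 99.69 dB SPL.

99.69 dB SPL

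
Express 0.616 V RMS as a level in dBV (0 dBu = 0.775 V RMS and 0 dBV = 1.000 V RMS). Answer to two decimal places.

-4.21 dBV

dBV = 20·log₁₀(V / 1.000 V).
20·log₁₀(0.616/1.000) = -4.21 dBV.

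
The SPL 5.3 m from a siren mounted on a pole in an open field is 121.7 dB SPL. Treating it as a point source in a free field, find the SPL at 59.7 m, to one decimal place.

Inverse-square spreading gives ΔL = −20·log₁₀(d₂/d₁).
ΔL = −20·log₁₀(59.7/5.3) = -21.03 dB, so L₂ = 121.7 + (-21.03) = 100.7 dB SPL.

100.7 dB SPL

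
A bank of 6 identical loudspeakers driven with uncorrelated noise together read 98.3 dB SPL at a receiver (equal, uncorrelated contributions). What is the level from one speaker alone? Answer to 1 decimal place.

6 equal incoherent sources add 10·log₁₀(6) = 7.78 dB over one source.
L_one = 98.3 − 7.78 = 90.5 dB SPL.

90.5 dB SPL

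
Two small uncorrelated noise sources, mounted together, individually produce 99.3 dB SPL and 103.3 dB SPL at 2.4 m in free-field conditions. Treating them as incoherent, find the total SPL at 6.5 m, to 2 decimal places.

96.10 dB SPL

Combined at 2.4 m: 10·log₁₀(10^(99.3/10)+10^(103.3/10)) = 104.755 dB SPL.
Then apply −20·log₁₀(6.5/2.4) = -8.654 dB → 96.10 dB SPL.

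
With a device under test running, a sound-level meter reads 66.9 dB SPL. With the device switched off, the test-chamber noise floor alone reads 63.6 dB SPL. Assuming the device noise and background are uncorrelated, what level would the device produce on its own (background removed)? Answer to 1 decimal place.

Remove the background by subtracting linear intensities:
L_src = 10·log₁₀(10^(66.9/10) − 10^(63.6/10)) = 10·log₁₀(2607000) = 64.2 dB SPL.

64.2 dB SPL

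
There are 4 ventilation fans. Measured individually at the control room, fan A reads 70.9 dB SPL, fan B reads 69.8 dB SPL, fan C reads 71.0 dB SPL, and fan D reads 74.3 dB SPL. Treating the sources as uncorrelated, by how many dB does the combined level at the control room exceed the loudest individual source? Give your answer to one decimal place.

3.6 dB

Uncorrelated sources add in intensity (power), not in dB.
L_total = 10·log₁₀(10^(70.9/10) + 10^(69.8/10) + 10^(71.0/10) + 10^(74.3/10)) = 77.88 dB SPL.
Excess over the loudest (74.3 dB): 77.88 − 74.3 = 3.6 dB.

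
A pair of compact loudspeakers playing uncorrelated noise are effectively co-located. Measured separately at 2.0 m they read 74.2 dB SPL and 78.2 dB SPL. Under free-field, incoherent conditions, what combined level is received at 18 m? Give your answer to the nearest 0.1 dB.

60.6 dB SPL

Combined at 2.0 m: 10·log₁₀(10^(74.2/10)+10^(78.2/10)) = 79.66 dB SPL.
Then apply −20·log₁₀(18/2.0) = -19.08 dB → 60.6 dB SPL.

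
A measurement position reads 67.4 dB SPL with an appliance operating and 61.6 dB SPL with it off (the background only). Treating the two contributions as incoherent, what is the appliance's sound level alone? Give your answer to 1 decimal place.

66.1 dB SPL

Remove the background by subtracting linear intensities:
L_src = 10·log₁₀(10^(67.4/10) − 10^(61.6/10)) = 10·log₁₀(4050000) = 66.1 dB SPL.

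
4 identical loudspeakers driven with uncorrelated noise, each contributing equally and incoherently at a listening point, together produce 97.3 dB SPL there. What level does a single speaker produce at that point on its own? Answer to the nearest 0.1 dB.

91.3 dB SPL

4 equal incoherent sources add 10·log₁₀(4) = 6.02 dB over one source.
L_one = 97.3 − 6.02 = 91.3 dB SPL.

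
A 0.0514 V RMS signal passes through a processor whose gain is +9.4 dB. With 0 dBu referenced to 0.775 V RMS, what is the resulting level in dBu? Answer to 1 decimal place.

-14.2 dBu

Input level: 20·log₁₀(0.0514/0.775) = -23.57 dBu.
Output: -23.57 + 9.4 = -14.2 dBu.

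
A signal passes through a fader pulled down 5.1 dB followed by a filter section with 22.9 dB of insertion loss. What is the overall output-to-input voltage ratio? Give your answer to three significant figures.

Net gain = (−5.1) + (−22.9) = -28.0 dB.
Voltage ratio = 10^(-28.0/20) = 0.0398.

0.0398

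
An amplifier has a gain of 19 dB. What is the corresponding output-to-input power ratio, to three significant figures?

Power ratio = 10^(dB/10).
10^(19/10) = 10^(1.900) = 79.4.

79.4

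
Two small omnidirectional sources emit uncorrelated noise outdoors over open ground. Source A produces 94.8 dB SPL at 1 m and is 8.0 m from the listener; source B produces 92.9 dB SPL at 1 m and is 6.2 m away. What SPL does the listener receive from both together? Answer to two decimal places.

79.91 dB SPL

At the listener: L_A = 94.8 − 20·log₁₀(8.0) = 76.738 dB; L_B = 92.9 − 20·log₁₀(6.2) = 77.052 dB.
Combined: 10·log₁₀(10^(76.738/10)+10^(77.052/10)) = 79.91 dB SPL.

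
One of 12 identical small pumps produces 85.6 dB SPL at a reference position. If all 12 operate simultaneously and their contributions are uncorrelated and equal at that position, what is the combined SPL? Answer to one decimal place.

96.4 dB SPL

12 equal incoherent sources raise the level by 10·log₁₀(12) = 10.79 dB.
L_total = 85.6 + 10.79 = 96.4 dB SPL.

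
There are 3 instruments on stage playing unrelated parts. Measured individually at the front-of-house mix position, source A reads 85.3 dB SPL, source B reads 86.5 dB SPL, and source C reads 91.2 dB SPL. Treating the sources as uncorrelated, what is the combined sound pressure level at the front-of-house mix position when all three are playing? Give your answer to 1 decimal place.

Add the sources as powers (linear), then convert back to dB:
L_total = 10·log₁₀(10^(85.3/10) + 10^(86.5/10) + 10^(91.2/10)) = 10·log₁₀(2104000000) = 93.2 dB SPL.

93.2 dB SPL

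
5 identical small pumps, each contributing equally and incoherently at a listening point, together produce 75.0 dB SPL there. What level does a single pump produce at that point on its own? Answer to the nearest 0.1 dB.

5 equal incoherent sources add 10·log₁₀(5) = 6.99 dB over one source.
L_one = 75.0 − 6.99 = 68.0 dB SPL.

68.0 dB SPL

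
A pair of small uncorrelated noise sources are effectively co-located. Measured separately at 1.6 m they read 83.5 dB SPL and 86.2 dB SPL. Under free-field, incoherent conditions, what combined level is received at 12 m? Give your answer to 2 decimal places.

70.57 dB SPL

Combined at 1.6 m: 10·log₁₀(10^(83.5/10)+10^(86.2/10)) = 88.067 dB SPL.
Then apply −20·log₁₀(12/1.6) = -17.501 dB → 70.57 dB SPL.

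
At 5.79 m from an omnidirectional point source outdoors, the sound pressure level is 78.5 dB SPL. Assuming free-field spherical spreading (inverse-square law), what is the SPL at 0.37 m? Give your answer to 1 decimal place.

102.4 dB SPL

Inverse-square spreading gives ΔL = −20·log₁₀(d₂/d₁).
ΔL = −20·log₁₀(0.37/5.79) = 23.89 dB, so L₂ = 78.5 + (23.89) = 102.4 dB SPL.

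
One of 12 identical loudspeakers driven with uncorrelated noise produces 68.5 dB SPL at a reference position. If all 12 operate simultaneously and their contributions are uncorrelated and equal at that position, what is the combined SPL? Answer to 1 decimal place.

12 equal incoherent sources raise the level by 10·log₁₀(12) = 10.79 dB.
L_total = 68.5 + 10.79 = 79.3 dB SPL.

79.3 dB SPL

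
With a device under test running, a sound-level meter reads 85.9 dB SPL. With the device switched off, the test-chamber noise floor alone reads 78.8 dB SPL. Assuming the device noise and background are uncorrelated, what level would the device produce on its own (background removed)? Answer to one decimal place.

85.0 dB SPL

Background correction is a power subtraction:
L_src = 10·log₁₀(10^(85.9/10) − 10^(78.8/10)) = 10·log₁₀(313200000) = 85.0 dB SPL.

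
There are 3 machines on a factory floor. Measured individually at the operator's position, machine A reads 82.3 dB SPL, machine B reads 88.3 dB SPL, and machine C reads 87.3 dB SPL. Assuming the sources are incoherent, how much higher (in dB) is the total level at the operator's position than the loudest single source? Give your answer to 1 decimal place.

3.1 dB

Incoherent sources sum as intensities:
L_total = 10·log₁₀(10^(82.3/10) + 10^(88.3/10) + 10^(87.3/10)) = 91.41 dB SPL.
Excess over the loudest (88.3 dB): 91.41 − 88.3 = 3.1 dB.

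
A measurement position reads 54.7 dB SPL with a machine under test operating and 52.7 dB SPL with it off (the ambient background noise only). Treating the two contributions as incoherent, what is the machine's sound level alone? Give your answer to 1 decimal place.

Subtract intensities: L_src = 10·log₁₀(10^(L_total/10) − 10^(L_bg/10)).
L_src = 10·log₁₀(10^(54.7/10) − 10^(52.7/10)) = 10·log₁₀(108900) = 50.4 dB SPL.

50.4 dB SPL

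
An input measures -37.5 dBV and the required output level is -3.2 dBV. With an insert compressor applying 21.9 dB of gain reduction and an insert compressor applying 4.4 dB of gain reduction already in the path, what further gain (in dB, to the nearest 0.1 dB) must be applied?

The required make-up gain is the shortfall in the dB sum.
G = -3.2 − (-37.5) + 21.9 + 4.4 = 60.6 dB.

60.6 dB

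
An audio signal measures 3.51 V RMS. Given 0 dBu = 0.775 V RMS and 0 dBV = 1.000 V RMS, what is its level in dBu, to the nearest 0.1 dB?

dBu = 20·log₁₀(V / 0.775 V).
20·log₁₀(3.51/0.775) = +13.1 dBu.

+13.1 dBu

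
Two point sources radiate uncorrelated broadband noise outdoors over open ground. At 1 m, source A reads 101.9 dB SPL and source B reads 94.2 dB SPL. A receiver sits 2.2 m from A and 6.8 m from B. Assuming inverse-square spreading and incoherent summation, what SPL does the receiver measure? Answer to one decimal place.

95.1 dB SPL

At the listener: L_A = 101.9 − 20·log₁₀(2.2) = 95.05 dB; L_B = 94.2 − 20·log₁₀(6.8) = 77.55 dB.
Combined: 10·log₁₀(10^(95.05/10)+10^(77.55/10)) = 95.1 dB SPL.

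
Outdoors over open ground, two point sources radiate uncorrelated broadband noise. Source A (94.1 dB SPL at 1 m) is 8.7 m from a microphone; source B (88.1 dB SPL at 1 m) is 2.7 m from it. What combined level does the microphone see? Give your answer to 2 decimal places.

80.88 dB SPL

At the listener: L_A = 94.1 − 20·log₁₀(8.7) = 75.310 dB; L_B = 88.1 − 20·log₁₀(2.7) = 79.473 dB.
Combined: 10·log₁₀(10^(75.310/10)+10^(79.473/10)) = 80.88 dB SPL.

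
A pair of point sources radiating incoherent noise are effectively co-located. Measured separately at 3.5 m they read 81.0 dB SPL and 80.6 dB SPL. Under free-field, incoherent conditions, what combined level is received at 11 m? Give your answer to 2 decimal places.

73.87 dB SPL

Combined at 3.5 m: 10·log₁₀(10^(81.0/10)+10^(80.6/10)) = 83.815 dB SPL.
Then apply −20·log₁₀(11/3.5) = -9.946 dB → 73.87 dB SPL.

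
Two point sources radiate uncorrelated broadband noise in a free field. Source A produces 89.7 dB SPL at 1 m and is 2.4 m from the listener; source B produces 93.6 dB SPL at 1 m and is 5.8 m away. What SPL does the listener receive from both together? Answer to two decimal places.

83.62 dB SPL

At the listener: L_A = 89.7 − 20·log₁₀(2.4) = 82.096 dB; L_B = 93.6 − 20·log₁₀(5.8) = 78.331 dB.
Combined: 10·log₁₀(10^(82.096/10)+10^(78.331/10)) = 83.62 dB SPL.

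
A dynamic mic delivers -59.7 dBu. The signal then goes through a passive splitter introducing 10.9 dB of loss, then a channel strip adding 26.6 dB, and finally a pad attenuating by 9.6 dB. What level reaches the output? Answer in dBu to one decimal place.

-53.6 dBu

In dB, series stages simply add:
-59.7 − 10.9 + 26.6 − 9.6 = -53.6 dBu.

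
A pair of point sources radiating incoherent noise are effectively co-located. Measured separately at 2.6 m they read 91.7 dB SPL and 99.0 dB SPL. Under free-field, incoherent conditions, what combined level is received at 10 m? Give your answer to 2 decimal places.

88.04 dB SPL

Combined at 2.6 m: 10·log₁₀(10^(91.7/10)+10^(99.0/10)) = 99.742 dB SPL.
Then apply −20·log₁₀(10/2.6) = -11.701 dB → 88.04 dB SPL.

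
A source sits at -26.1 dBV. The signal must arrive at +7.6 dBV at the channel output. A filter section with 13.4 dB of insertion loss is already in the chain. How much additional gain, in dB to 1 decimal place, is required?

The required make-up gain is the shortfall in the dB sum.
G = +7.6 − (-26.1) + 13.4 = 47.1 dB.

47.1 dB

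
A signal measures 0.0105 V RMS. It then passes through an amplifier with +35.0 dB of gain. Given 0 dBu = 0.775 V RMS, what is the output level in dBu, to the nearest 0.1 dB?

Input level: 20·log₁₀(0.0105/0.775) = -37.36 dBu.
Output: -37.36 + 35.0 = -2.4 dBu.

-2.4 dBu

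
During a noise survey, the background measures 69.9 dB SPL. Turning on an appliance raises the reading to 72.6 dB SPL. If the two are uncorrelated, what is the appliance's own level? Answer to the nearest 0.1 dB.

Remove the background by subtracting linear intensities:
L_src = 10·log₁₀(10^(72.6/10) − 10^(69.9/10)) = 10·log₁₀(8425000) = 69.3 dB SPL.

69.3 dB SPL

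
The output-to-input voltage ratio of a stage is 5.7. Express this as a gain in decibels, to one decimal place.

15.1 dB

Voltage ratio → dB uses the 20·log₁₀ form:
20·log₁₀(5.7) = 15.1 dB.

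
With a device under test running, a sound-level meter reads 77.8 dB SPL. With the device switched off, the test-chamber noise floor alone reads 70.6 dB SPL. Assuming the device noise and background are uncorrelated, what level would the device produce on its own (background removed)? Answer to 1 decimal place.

Background correction is a power subtraction:
L_src = 10·log₁₀(10^(77.8/10) − 10^(70.6/10)) = 10·log₁₀(48770000) = 76.9 dB SPL.

76.9 dB SPL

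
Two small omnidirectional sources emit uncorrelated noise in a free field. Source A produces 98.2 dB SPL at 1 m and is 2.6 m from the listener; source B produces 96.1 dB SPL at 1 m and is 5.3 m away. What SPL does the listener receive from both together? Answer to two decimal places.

90.50 dB SPL

At the listener: L_A = 98.2 − 20·log₁₀(2.6) = 89.901 dB; L_B = 96.1 − 20·log₁₀(5.3) = 81.614 dB.
Combined: 10·log₁₀(10^(89.901/10)+10^(81.614/10)) = 90.50 dB SPL.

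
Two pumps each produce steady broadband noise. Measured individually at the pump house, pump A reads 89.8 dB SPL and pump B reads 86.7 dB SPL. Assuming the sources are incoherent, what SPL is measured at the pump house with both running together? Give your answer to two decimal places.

Uncorrelated sources add in intensity (power), not in dB.
L_total = 10·log₁₀(10^(89.8/10) + 10^(86.7/10)) = 10·log₁₀(1423000000) = 91.53 dB SPL.

91.53 dB SPL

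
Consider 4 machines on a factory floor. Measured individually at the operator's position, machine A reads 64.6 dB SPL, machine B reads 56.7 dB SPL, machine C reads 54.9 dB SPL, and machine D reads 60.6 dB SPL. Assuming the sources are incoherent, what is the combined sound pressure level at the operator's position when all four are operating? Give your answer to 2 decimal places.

Incoherent sources sum as intensities:
L_total = 10·log₁₀(10^(64.6/10) + 10^(56.7/10) + 10^(54.9/10) + 10^(60.6/10)) = 10·log₁₀(4809000) = 66.82 dB SPL.

66.82 dB SPL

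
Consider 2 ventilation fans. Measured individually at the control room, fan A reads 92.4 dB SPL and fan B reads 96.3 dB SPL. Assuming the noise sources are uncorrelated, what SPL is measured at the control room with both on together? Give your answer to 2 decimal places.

Uncorrelated sources add in intensity (power), not in dB.
L_total = 10·log₁₀(10^(92.4/10) + 10^(96.3/10)) = 10·log₁₀(6004000000) = 97.78 dB SPL.

97.78 dB SPL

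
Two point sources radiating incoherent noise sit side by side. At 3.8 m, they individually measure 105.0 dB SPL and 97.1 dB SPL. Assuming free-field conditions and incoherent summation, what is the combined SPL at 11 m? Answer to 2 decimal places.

Combined at 3.8 m: 10·log₁₀(10^(105.0/10)+10^(97.1/10)) = 105.653 dB SPL.
Then apply −20·log₁₀(11/3.8) = -9.232 dB → 96.42 dB SPL.

96.42 dB SPL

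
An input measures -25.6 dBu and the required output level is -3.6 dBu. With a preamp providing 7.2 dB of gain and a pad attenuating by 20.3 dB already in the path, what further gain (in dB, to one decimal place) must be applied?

The required make-up gain is the shortfall in the dB sum.
G = -3.6 − (-25.6) − 7.2 + 20.3 = 35.1 dB.

35.1 dB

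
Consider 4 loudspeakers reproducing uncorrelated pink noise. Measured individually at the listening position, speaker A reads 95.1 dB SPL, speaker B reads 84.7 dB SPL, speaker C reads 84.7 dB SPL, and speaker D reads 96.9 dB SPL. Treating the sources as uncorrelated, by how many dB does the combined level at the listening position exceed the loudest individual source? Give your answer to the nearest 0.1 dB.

2.5 dB

Add the sources as powers (linear), then convert back to dB:
L_total = 10·log₁₀(10^(95.1/10) + 10^(84.7/10) + 10^(84.7/10) + 10^(96.9/10)) = 99.41 dB SPL.
Excess over the loudest (96.9 dB): 99.41 − 96.9 = 2.5 dB.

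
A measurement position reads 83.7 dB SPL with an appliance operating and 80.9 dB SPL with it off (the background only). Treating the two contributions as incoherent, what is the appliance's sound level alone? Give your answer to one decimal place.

Background correction is a power subtraction:
L_src = 10·log₁₀(10^(83.7/10) − 10^(80.9/10)) = 10·log₁₀(111400000) = 80.5 dB SPL.

80.5 dB SPL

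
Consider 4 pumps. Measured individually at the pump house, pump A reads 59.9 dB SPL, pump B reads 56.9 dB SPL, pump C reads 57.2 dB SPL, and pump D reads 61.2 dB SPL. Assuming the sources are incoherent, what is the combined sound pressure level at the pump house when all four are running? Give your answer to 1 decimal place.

65.2 dB SPL

Uncorrelated sources add in intensity (power), not in dB.
L_total = 10·log₁₀(10^(59.9/10) + 10^(56.9/10) + 10^(57.2/10) + 10^(61.2/10)) = 10·log₁₀(3310000) = 65.2 dB SPL.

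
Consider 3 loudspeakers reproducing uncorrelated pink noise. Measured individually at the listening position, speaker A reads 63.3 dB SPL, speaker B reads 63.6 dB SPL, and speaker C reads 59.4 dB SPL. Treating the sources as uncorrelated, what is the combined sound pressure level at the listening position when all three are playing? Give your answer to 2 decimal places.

67.24 dB SPL

Uncorrelated sources add in intensity (power), not in dB.
L_total = 10·log₁₀(10^(63.3/10) + 10^(63.6/10) + 10^(59.4/10)) = 10·log₁₀(5300000) = 67.24 dB SPL.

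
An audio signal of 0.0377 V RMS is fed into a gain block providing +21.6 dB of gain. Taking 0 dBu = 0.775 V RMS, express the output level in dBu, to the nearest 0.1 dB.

-4.7 dBu

Input level: 20·log₁₀(0.0377/0.775) = -26.26 dBu.
Output: -26.26 + 21.6 = -4.7 dBu.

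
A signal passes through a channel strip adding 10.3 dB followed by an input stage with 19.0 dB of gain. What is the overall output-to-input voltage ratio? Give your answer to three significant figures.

Net gain = 10.3 + 19.0 = 29.3 dB.
Voltage ratio = 10^(29.3/20) = 29.2.

29.2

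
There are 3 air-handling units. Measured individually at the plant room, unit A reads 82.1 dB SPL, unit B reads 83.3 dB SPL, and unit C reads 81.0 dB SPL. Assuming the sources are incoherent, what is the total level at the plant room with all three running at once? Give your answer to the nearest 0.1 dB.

Incoherent sources sum as intensities:
L_total = 10·log₁₀(10^(82.1/10) + 10^(83.3/10) + 10^(81.0/10)) = 10·log₁₀(501900000) = 87.0 dB SPL.

87.0 dB SPL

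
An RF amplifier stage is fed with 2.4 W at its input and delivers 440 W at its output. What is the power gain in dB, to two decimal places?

22.63 dB

Power ratio → dB uses the 10·log₁₀ form:
10·log₁₀(440/2.4) = 10·log₁₀(183.3) = 22.63 dB.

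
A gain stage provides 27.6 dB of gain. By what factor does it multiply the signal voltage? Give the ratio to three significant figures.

24.0

Voltage ratio = 10^(dB/20).
10^(27.6/20) = 10^(1.380) = 24.0.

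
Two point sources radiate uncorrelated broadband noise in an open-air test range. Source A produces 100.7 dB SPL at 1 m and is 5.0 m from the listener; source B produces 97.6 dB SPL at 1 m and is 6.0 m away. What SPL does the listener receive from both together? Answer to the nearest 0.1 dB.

88.0 dB SPL

At the listener: L_A = 100.7 − 20·log₁₀(5.0) = 86.72 dB; L_B = 97.6 − 20·log₁₀(6.0) = 82.04 dB.
Combined: 10·log₁₀(10^(86.72/10)+10^(82.04/10)) = 88.0 dB SPL.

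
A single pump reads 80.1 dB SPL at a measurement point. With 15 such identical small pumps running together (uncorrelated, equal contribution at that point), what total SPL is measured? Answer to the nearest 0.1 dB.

91.9 dB SPL

15 equal incoherent sources raise the level by 10·log₁₀(15) = 11.76 dB.
L_total = 80.1 + 11.76 = 91.9 dB SPL.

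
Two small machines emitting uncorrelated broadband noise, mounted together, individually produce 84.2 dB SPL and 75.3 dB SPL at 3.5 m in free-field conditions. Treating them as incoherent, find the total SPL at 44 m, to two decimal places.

62.74 dB SPL

Combined at 3.5 m: 10·log₁₀(10^(84.2/10)+10^(75.3/10)) = 84.726 dB SPL.
Then apply −20·log₁₀(44/3.5) = -21.988 dB → 62.74 dB SPL.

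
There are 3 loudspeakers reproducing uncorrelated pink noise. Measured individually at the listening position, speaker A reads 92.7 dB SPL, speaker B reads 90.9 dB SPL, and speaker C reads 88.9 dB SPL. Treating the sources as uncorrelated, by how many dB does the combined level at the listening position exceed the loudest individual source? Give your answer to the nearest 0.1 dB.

Add the sources as powers (linear), then convert back to dB:
L_total = 10·log₁₀(10^(92.7/10) + 10^(90.9/10) + 10^(88.9/10)) = 95.88 dB SPL.
Excess over the loudest (92.7 dB): 95.88 − 92.7 = 3.2 dB.

3.2 dB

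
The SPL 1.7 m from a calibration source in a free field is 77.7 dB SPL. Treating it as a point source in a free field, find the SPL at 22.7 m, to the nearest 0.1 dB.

Free-field point source: level drops by 20·log₁₀ of the distance ratio.
ΔL = −20·log₁₀(22.7/1.7) = -22.51 dB, so L₂ = 77.7 + (-22.51) = 55.2 dB SPL.

55.2 dB SPL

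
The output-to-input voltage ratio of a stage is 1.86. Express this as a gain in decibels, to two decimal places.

Voltage is an amplitude quantity, so gain = 20·log₁₀(V_out/V_in).
20·log₁₀(1.86) = 5.39 dB.

5.39 dB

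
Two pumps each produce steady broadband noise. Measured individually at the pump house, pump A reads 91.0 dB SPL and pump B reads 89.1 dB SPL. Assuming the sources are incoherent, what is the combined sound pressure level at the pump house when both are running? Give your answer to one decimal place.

Incoherent sources sum as intensities:
L_total = 10·log₁₀(10^(91.0/10) + 10^(89.1/10)) = 10·log₁₀(2072000000) = 93.2 dB SPL.

93.2 dB SPL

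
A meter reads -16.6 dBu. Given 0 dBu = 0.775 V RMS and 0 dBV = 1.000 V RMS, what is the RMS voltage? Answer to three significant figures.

V = 0.775 V × 10^(-16.6/20).
= 0.775 × 0.1479 = 0.115 V.

0.115 V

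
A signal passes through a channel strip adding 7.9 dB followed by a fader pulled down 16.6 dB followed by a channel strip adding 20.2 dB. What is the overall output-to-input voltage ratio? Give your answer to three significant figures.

Net gain = 7.9 + (−16.6) + 20.2 = 11.5 dB.
Voltage ratio = 10^(11.5/20) = 3.76.

3.76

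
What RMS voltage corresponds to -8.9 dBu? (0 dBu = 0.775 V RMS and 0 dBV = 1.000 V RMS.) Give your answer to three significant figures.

V = 0.775 V × 10^(-8.9/20).
= 0.775 × 0.3589 = 0.278 V.

0.278 V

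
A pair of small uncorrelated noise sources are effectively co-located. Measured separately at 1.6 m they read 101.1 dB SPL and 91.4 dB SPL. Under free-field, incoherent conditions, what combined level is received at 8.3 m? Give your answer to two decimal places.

Combined at 1.6 m: 10·log₁₀(10^(101.1/10)+10^(91.4/10)) = 101.542 dB SPL.
Then apply −20·log₁₀(8.3/1.6) = -14.299 dB → 87.24 dB SPL.

87.24 dB SPL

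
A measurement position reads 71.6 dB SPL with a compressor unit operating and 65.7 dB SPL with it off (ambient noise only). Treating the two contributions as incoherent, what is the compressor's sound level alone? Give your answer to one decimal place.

70.3 dB SPL

Background correction is a power subtraction:
L_src = 10·log₁₀(10^(71.6/10) − 10^(65.7/10)) = 10·log₁₀(10740000) = 70.3 dB SPL.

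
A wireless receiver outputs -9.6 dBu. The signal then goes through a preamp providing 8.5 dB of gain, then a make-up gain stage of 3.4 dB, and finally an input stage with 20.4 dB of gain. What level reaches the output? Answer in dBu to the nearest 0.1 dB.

Gain stages sum in dB:
-9.6 + 8.5 + 3.4 + 20.4 = +22.7 dBu.

+22.7 dBu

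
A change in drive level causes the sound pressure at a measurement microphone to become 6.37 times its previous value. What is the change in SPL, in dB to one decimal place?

Sound pressure is an amplitude quantity: ΔL = 20·log₁₀(p₂/p₁).
20·log₁₀(6.37) = 16.1 dB.

16.1 dB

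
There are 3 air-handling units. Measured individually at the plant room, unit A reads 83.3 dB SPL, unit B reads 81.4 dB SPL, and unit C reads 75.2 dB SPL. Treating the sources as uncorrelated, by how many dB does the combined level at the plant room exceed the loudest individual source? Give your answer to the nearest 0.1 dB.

2.6 dB

Incoherent sources sum as intensities:
L_total = 10·log₁₀(10^(83.3/10) + 10^(81.4/10) + 10^(75.2/10)) = 85.85 dB SPL.
Excess over the loudest (83.3 dB): 85.85 − 83.3 = 2.6 dB.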